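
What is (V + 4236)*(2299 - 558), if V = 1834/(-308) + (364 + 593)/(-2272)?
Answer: 184035484829/24992 ≈ 7.3638e+6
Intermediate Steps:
V = -159343/24992 (V = 1834*(-1/308) + 957*(-1/2272) = -131/22 - 957/2272 = -159343/24992 ≈ -6.3758)
(V + 4236)*(2299 - 558) = (-159343/24992 + 4236)*(2299 - 558) = (105706769/24992)*1741 = 184035484829/24992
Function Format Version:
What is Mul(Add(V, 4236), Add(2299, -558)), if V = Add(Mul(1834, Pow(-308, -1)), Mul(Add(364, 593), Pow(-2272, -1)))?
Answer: Rational(184035484829, 24992) ≈ 7.3638e+6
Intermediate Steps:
V = Rational(-159343, 24992) (V = Add(Mul(1834, Rational(-1, 308)), Mul(957, Rational(-1, 2272))) = Add(Rational(-131, 22), Rational(-957, 2272)) = Rational(-159343, 24992) ≈ -6.3758)
Mul(Add(V, 4236), Add(2299, -558)) = Mul(Add(Rational(-159343, 24992), 4236), Add(2299, -558)) = Mul(Rational(105706769, 24992), 1741) = Rational(184035484829, 24992)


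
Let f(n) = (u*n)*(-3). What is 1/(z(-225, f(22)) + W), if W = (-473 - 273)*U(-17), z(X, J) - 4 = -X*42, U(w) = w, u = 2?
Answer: 1/22136 ≈ 4.5175e-5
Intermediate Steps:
f(n) = -6*n (f(n) = (2*n)*(-3) = -6*n)
z(X, J) = 4 - 42*X (z(X, J) = 4 - X*42 = 4 - 42*X)
W = 12682 (W = (-473 - 273)*(-17) = -746*(-17) = 12682)
1/(z(-225, f(22)) + W) = 1/((4 - 42*(-225)) + 12682) = 1/((4 + 9450) + 12682) = 1/(9454 + 12682) = 1/22136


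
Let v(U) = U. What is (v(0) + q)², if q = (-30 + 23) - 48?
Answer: 3025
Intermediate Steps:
q = -55 (q = -7 - 48 = -55)
(v(0) + q)² = (0 - 55)² = (-55)² = 3025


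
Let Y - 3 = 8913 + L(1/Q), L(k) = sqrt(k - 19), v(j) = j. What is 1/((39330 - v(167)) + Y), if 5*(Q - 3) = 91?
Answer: 5096374/245028567555 - 7*I*sqrt(4346)/245028567555 ≈ 2.0799e-5 - 1.8833e-9*I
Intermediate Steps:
Q = 106/5 (Q = 3 + (1/5)*91 = 3 + 91/5 = 106/5 ≈ 21.200)
L(k) = sqrt(-19 + k)
Y = 8916 + 7*I*sqrt(4346)/106 (Y = 3 + (8913 + sqrt(-19 + 1/(106/5))) = 3 + (8913 + sqrt(-19 + 5/106)) = 3 + (8913 + sqrt(-2009/106)) = 3 + (8913 + 7*I*sqrt(4346)/106) = 8916 + 7*I*sqrt(4346)/106 ≈ 8916.0 + 4.3535*I)
1/((39330 - v(167)) + Y) = 1/((39330 - 1*167) + (8916 + 7*I*sqrt(4346)/106)) = 1/((39330 - 167) + (8916 + 7*I*sqrt(4346)/106)) = 1/(39163 + (8916 + 7*I*sqrt(4346)/106)) = 1/(48079 + 7*I*sqrt(4346)/106)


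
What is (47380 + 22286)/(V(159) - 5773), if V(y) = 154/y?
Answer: -11076894/917753 ≈ -12.070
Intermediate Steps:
(47380 + 22286)/(V(159) - 5773) = (47380 + 22286)/(154/159 - 5773) = 69666/(154*(1/159) - 5773) = 69666/(154/159 - 5773) = 69666/(-917753/159) = 69666*(-159/917753) = -11076894/917753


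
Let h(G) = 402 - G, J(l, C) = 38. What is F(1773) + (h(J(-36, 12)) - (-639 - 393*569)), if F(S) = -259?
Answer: 224361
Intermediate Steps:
F(1773) + (h(J(-36, 12)) - (-639 - 393*569)) = -259 + ((402 - 1*38) - (-639 - 393*569)) = -259 + ((402 - 38) - (-639 - 223617)) = -259 + (364 - 1*(-224256)) = -259 + (364 + 224256) = -259 + 224620 = 224361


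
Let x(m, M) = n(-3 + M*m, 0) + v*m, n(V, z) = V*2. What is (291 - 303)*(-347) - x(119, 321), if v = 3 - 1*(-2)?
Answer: -72823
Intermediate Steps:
n(V, z) = 2*V
v = 5 (v = 3 + 2 = 5)
x(m, M) = -6 + 5*m + 2*M*m (x(m, M) = 2*(-3 + M*m) + 5*m = (-6 + 2*M*m) + 5*m = -6 + 5*m + 2*M*m)
(291 - 303)*(-347) - x(119, 321) = (291 - 303)*(-347) - (-6 + 5*119 + 2*321*119) = -12*(-347) - (-6 + 595 + 76398) = 4164 - 1*76987 = 4164 - 76987 = -72823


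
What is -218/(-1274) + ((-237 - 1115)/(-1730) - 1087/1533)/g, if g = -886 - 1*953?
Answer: 37963694362/221912304705 ≈ 0.17108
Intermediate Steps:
g = -1839 (g = -886 - 953 = -1839)
-218/(-1274) + ((-237 - 1115)/(-1730) - 1087/1533)/g = -218/(-1274) + ((-237 - 1115)/(-1730) - 1087/1533)/(-1839) = -218*(-1/1274) + (-1352*(-1/1730) - 1087*1/1533)*(-1/1839) = 109/637 + (676/865 - 1087/1533)*(-1/1839) = 109/637 + (96053/1326045)*(-1/1839) = 109/637 - 96053/2438596755 = 37963694362/221912304705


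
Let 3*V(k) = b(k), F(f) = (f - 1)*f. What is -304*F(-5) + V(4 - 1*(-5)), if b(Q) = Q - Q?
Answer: -9120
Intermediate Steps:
b(Q) = 0
F(f) = f*(-1 + f) (F(f) = (-1 + f)*f = f*(-1 + f))
V(k) = 0 (V(k) = (⅓)*0 = 0)
-304*F(-5) + V(4 - 1*(-5)) = -(-1520)*(-1 - 5) + 0 = -(-1520)*(-6) + 0 = -304*30 + 0 = -9120 + 0 = -9120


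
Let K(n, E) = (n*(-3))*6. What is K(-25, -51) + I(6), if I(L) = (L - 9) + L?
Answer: 453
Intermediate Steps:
K(n, E) = -18*n (K(n, E) = -3*n*6 = -18*n)
I(L) = -9 + 2*L (I(L) = (-9 + L) + L = -9 + 2*L)
K(-25, -51) + I(6) = -18*(-25) + (-9 + 2*6) = 450 + (-9 + 12) = 450 + 3 = 453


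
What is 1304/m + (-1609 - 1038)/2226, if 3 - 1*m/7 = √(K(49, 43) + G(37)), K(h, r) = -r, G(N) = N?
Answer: 401437/11130 + 1304*I*√6/105 ≈ 36.068 + 30.42*I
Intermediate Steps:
m = 21 - 7*I*√6 (m = 21 - 7*√(-1*43 + 37) = 21 - 7*√(-43 + 37) = 21 - 7*I*√6 ≈ 21.0 - 17.146*I)
1304/m + (-1609 - 1038)/2226 = 1304/(21 - 7*I*√6) + (-1609 - 1038)/2226 = 1304/(21 - 7*I*√6) - 2647*1/2226 = 1304/(21 - 7*I*√6) - 2647/2226 = -2647/2226 + 1304/(21 - 7*I*√6)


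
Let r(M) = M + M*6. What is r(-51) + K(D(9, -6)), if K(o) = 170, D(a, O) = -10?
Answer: -187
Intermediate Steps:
r(M) = 7*M (r(M) = M + 6*M = 7*M)
r(-51) + K(D(9, -6)) = 7*(-51) + 170 = -357 + 170 = -187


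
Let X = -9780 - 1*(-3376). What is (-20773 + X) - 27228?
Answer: -54405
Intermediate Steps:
X = -6404 (X = -9780 + 3376 = -6404)
(-20773 + X) - 27228 = (-20773 - 6404) - 27228 = -27177 - 27228 = -54405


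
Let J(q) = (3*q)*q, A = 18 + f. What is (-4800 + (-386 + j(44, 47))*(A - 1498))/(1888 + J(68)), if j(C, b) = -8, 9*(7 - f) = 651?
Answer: 226523/5910 ≈ 38.329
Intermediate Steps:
f = -196/3 (f = 7 - 1/9*651 = 7 - 217/3 = -196/3 ≈ -65.333)
A = -142/3 (A = 18 - 196/3 = -142/3 ≈ -47.333)
J(q) = 3*q**2
(-4800 + (-386 + j(44, 47))*(A - 1498))/(1888 + J(68)) = (-4800 + (-386 - 8)*(-142/3 - 1498))/(1888 + 3*68**2) = (-4800 - 394*(-4636/3))/(1888 + 3*4624) = (-4800 + 1826584/3)/(1888 + 13872) = (1812184/3)/15760 = (1812184/3)*(1/15760) = 226523/5910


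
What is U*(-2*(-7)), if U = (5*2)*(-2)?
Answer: -280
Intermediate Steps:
U = -20 (U = 10*(-2) = -20)
U*(-2*(-7)) = -(-40)*(-7) = -20*14 = -280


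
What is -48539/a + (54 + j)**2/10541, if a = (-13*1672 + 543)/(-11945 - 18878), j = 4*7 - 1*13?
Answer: -15770474690104/223395413 ≈ -70595.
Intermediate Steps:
j = 15 (j = 28 - 13 = 15)
a = 21193/30823 (a = (-21736 + 543)/(-30823) = -21193*(-1/30823) = 21193/30823 ≈ 0.68757)
-48539/a + (54 + j)**2/10541 = -48539/21193/30823 + (54 + 15)**2/10541 = -48539*30823/21193 + 69**2*(1/10541) = -1496117597/21193 + 4761*(1/10541) = -1496117597/21193 + 4761/10541 = -15770474690104/223395413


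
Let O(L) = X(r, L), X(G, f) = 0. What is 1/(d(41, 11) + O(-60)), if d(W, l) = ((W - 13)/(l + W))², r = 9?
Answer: 169/49 ≈ 3.4490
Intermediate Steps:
d(W, l) = (-13 + W)²/(W + l)² (d(W, l) = ((-13 + W)/(W + l))² = (-13 + W)²/(W + l)²)
O(L) = 0
1/(d(41, 11) + O(-60)) = 1/((-13 + 41)²/(41 + 11)² + 0) = 1/(28²/52² + 0) = 1/(784*(1/2704) + 0) = 1/(49/169 + 0) = 1/(49/169) = 169/49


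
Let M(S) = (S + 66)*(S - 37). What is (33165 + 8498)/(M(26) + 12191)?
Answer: 41663/11179 ≈ 3.7269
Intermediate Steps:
M(S) = (-37 + S)*(66 + S) (M(S) = (66 + S)*(-37 + S) = (-37 + S)*(66 + S))
(33165 + 8498)/(M(26) + 12191) = (33165 + 8498)/((-2442 + 26² + 29*26) + 12191) = 41663/((-2442 + 676 + 754) + 12191) = 41663/(-1012 + 12191) = 41663/11179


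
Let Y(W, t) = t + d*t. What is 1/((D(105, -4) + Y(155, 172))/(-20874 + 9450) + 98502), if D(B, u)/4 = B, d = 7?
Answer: 2856/281321263 ≈ 1.0152e-5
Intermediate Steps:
D(B, u) = 4*B
Y(W, t) = 8*t (Y(W, t) = t + 7*t = 8*t)
1/((D(105, -4) + Y(155, 172))/(-20874 + 9450) + 98502) = 1/((4*105 + 8*172)/(-20874 + 9450) + 98502) = 1/((420 + 1376)/(-11424) + 98502) = 1/(1796*(-1/11424) + 98502) = 1/(-449/2856 + 98502) = 1/(281321263/2856) = 2856/281321263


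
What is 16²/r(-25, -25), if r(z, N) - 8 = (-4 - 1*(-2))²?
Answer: 64/3 ≈ 21.333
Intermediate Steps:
r(z, N) = 12 (r(z, N) = 8 + (-4 - 1*(-2))² = 8 + (-4 + 2)² = 8 + (-2)² = 8 + 4 = 12)
16²/r(-25, -25) = 16²/12 = 256*(1/12) = 64/3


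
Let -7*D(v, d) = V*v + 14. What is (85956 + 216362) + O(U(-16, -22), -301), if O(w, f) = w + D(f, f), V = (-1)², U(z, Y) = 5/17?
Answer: 5140108/17 ≈ 3.0236e+5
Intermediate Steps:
U(z, Y) = 5/17 (U(z, Y) = 5*(1/17) = 5/17)
V = 1
D(v, d) = -2 - v/7 (D(v, d) = -(1*v + 14)/7 = -(v + 14)/7 = -(14 + v)/7 = -2 - v/7)
O(w, f) = -2 + w - f/7 (O(w, f) = w + (-2 - f/7) = -2 + w - f/7)
(85956 + 216362) + O(U(-16, -22), -301) = (85956 + 216362) + (-2 + 5/17 - ⅐*(-301)) = 302318 + (-2 + 5/17 + 43) = 302318 + 702/17 = 5140108/17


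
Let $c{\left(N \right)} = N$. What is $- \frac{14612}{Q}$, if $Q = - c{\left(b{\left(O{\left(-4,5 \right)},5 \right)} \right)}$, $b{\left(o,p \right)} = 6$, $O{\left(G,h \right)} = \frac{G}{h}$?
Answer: $\frac{7306}{3} \approx 2435.3$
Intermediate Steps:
$O{\left(G,h \right)} = \frac{G}{h}$
$Q = -6$ ($Q = \left(-1\right) 6 = -6$)
$- \frac{14612}{Q} = - \frac{14612}{-6} = \left(-14612\right) \left(- \frac{1}{6}\right) = \frac{7306}{3}$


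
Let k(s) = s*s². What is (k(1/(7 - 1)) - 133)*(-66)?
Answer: 315997/36 ≈ 8777.7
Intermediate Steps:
k(s) = s³
(k(1/(7 - 1)) - 133)*(-66) = ((1/(7 - 1))³ - 133)*(-66) = ((1/6)³ - 133)*(-66) = ((⅙)³ - 133)*(-66) = (1/216 - 133)*(-66) = -28727/216*(-66) = 315997/36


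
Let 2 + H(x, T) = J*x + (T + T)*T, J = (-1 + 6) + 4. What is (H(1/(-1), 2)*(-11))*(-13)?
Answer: -429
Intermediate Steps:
J = 9 (J = 5 + 4 = 9)
H(x, T) = -2 + 2*T**2 + 9*x (H(x, T) = -2 + (9*x + (T + T)*T) = -2 + (9*x + (2*T)*T) = -2 + (9*x + 2*T**2) = -2 + (2*T**2 + 9*x) = -2 + 2*T**2 + 9*x)
(H(1/(-1), 2)*(-11))*(-13) = ((-2 + 2*2**2 + 9/(-1))*(-11))*(-13) = ((-2 + 2*4 + 9*(-1))*(-11))*(-13) = ((-2 + 8 - 9)*(-11))*(-13) = -3*(-11)*(-13) = 33*(-13) = -429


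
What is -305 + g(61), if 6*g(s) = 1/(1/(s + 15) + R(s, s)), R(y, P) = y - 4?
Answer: -3964657/12999 ≈ -305.00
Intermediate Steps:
R(y, P) = -4 + y
g(s) = 1/(6*(-4 + s + 1/(15 + s))) (g(s) = 1/(6*(1/(s + 15) + (-4 + s))) = 1/(6*(1/(15 + s) + (-4 + s))) = 1/(6*(-4 + s + 1/(15 + s))))
-305 + g(61) = -305 + (15 + 61)/(6*(-59 + 61² + 11*61)) = -305 + (⅙)*76/(-59 + 3721 + 671) = -305 + (⅙)*76/4333 = -305 + (⅙)*(1/4333)*76 = -305 + 38/12999 = -3964657/12999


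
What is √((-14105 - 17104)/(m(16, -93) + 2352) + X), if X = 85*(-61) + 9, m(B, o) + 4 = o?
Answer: I*√26390465695/2255 ≈ 72.041*I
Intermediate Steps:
m(B, o) = -4 + o
X = -5176 (X = -5185 + 9 = -5176)
√((-14105 - 17104)/(m(16, -93) + 2352) + X) = √((-14105 - 17104)/((-4 - 93) + 2352) - 5176) = √(-31209/(-97 + 2352) - 5176) = √(-31209/2255 - 5176) = √(-11703089/2255) = I*√26390465695/2255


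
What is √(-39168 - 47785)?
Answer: I*√86953 ≈ 294.88*I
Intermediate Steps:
√(-39168 - 47785) = √(-86953) = I*√86953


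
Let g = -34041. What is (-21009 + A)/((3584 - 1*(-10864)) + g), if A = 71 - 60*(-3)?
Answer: 20758/19593 ≈ 1.0595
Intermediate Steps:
A = 251 (A = 71 + 180 = 251)
(-21009 + A)/((3584 - 1*(-10864)) + g) = (-21009 + 251)/((3584 - 1*(-10864)) - 34041) = -20758/((3584 + 10864) - 34041) = -20758/(14448 - 34041) = -20758/(-19593) = -20758*(-1/19593) = 20758/19593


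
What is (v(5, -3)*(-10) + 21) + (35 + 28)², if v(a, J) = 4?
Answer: 3950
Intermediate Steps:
(v(5, -3)*(-10) + 21) + (35 + 28)² = (4*(-10) + 21) + (35 + 28)² = (-40 + 21) + 63² = -19 + 3969 = 3950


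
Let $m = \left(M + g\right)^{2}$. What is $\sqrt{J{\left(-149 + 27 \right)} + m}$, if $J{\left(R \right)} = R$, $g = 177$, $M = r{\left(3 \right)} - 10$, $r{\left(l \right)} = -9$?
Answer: $\sqrt{24842} \approx 157.61$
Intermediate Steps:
$M = -19$ ($M = -9 - 10 = -19$)
$m = 24964$ ($m = \left(-19 + 177\right)^{2} = 158^{2} = 24964$)
$\sqrt{J{\left(-149 + 27 \right)} + m} = \sqrt{\left(-149 + 27\right) + 24964} = \sqrt{-122 + 24964} = \sqrt{24842}$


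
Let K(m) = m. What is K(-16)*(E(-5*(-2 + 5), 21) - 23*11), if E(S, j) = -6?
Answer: 4144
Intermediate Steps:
K(-16)*(E(-5*(-2 + 5), 21) - 23*11) = -16*(-6 - 23*11) = -16*(-6 - 253) = -16*(-259) = 4144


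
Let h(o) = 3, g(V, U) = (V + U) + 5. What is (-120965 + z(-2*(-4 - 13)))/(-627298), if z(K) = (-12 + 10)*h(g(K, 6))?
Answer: 120971/627298 ≈ 0.19284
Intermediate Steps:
g(V, U) = 5 + U + V (g(V, U) = (U + V) + 5 = 5 + U + V)
z(K) = -6 (z(K) = (-12 + 10)*3 = -2*3 = -6)
(-120965 + z(-2*(-4 - 13)))/(-627298) = (-120965 - 6)/(-627298) = -120971*(-1/627298) = 120971/627298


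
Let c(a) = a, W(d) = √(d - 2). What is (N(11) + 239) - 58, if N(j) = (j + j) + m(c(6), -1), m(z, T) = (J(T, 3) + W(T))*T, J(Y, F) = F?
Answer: 200 - I*√3 ≈ 200.0 - 1.732*I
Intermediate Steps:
W(d) = √(-2 + d)
m(z, T) = T*(3 + √(-2 + T)) (m(z, T) = (3 + √(-2 + T))*T = T*(3 + √(-2 + T)))
N(j) = -3 + 2*j - I*√3 (N(j) = (j + j) - (3 + √(-2 - 1)) = 2*j - (3 + √(-3)) = 2*j - (3 + I*√3) = 2*j + (-3 - I*√3) = -3 + 2*j - I*√3)
(N(11) + 239) - 58 = ((-3 + 2*11 - I*√3) + 239) - 58 = ((-3 + 22 - I*√3) + 239) - 58 = ((19 - I*√3) + 239) - 58 = (258 - I*√3) - 58 = 200 - I*√3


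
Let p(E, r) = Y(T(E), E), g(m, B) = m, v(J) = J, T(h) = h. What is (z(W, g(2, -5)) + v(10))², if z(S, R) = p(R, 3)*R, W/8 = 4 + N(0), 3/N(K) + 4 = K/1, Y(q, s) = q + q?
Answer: 324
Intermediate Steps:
Y(q, s) = 2*q
N(K) = 3/(-4 + K) (N(K) = 3/(-4 + K/1) = 3/(-4 + K*1) = 3/(-4 + K))
p(E, r) = 2*E
W = 26 (W = 8*(4 + 3/(-4 + 0)) = 8*(4 + 3/(-4)) = 8*(4 + 3*(-¼)) = 8*(4 - ¾) = 8*(13/4) = 26)
z(S, R) = 2*R² (z(S, R) = (2*R)*R = 2*R²)
(z(W, g(2, -5)) + v(10))² = (2*2² + 10)² = (2*4 + 10)² = (8 + 10)² = 18² = 324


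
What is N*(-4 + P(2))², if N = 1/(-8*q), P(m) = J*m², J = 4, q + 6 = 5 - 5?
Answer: 3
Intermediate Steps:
q = -6 (q = -6 + (5 - 5) = -6 + 0 = -6)
P(m) = 4*m²
N = 1/48 (N = 1/(-8*(-6)) = 1/48 ≈ 0.020833)
N*(-4 + P(2))² = (-4 + 4*2²)²/48 = (-4 + 4*4)²/48 = (-4 + 16)²/48 = (1/48)*12² = (1/48)*144 = 3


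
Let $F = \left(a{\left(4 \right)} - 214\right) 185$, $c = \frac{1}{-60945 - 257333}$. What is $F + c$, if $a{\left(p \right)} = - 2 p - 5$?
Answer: $- \frac{13366084611}{318278} \approx -41995.0$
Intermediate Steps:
$a{\left(p \right)} = -5 - 2 p$
$c = - \frac{1}{318278}$ ($c = \frac{1}{-318278} = - \frac{1}{318278} \approx -3.1419 \cdot 10^{-6}$)
$F = -41995$ ($F = \left(\left(-5 - 8\right) - 214\right) 185 = \left(-13 - 214\right) 185 = \left(-227\right) 185 = -41995$)
$F + c = -41995 - \frac{1}{318278} = - \frac{13366084611}{318278}$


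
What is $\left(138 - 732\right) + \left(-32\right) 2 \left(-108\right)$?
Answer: $6318$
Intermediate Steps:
$\left(138 - 732\right) + \left(-32\right) 2 \left(-108\right) = \left(138 - 732\right) - -6912 = -594 + 6912 = 6318$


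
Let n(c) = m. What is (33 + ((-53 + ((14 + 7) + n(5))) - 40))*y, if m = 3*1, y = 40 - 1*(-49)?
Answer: -3204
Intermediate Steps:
y = 89 (y = 40 + 49 = 89)
m = 3
n(c) = 3
(33 + ((-53 + ((14 + 7) + n(5))) - 40))*y = (33 + ((-53 + ((14 + 7) + 3)) - 40))*89 = (33 + ((-53 + (21 + 3)) - 40))*89 = (33 + ((-53 + 24) - 40))*89 = (33 + (-29 - 40))*89 = (33 - 69)*89 = -36*89 = -3204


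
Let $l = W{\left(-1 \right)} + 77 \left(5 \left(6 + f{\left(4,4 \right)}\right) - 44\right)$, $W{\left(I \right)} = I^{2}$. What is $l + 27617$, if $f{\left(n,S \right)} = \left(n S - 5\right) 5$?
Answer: $47715$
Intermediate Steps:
$f{\left(n,S \right)} = -25 + 5 S n$ ($f{\left(n,S \right)} = \left(S n - 5\right) 5 = \left(-5 + S n\right) 5 = -25 + 5 S n$)
$l = 20098$ ($l = \left(-1\right)^{2} + 77 \left(5 \left(6 - \left(25 - 80\right)\right) - 44\right) = 1 + 77 \left(5 \left(6 + \left(-25 + 80\right)\right) - 44\right) = 1 + 77 \left(5 \left(6 + 55\right) - 44\right) = 1 + 77 \left(5 \cdot 61 - 44\right) = 1 + 77 \left(305 - 44\right) = 1 + 77 \cdot 261 = 1 + 20097 = 20098$)
$l + 27617 = 20098 + 27617 = 47715$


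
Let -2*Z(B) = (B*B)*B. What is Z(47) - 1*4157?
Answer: -112137/2 ≈ -56069.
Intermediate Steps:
Z(B) = -B³/2 (Z(B) = -B*B*B/2 = -B²*B/2 = -B³/2)
Z(47) - 1*4157 = -½*47³ - 1*4157 = -½*103823 - 4157 = -103823/2 - 4157 = -112137/2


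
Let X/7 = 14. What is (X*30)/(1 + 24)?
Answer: 588/5 ≈ 117.60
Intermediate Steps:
X = 98 (X = 7*14 = 98)
(X*30)/(1 + 24) = (98*30)/(1 + 24) = 2940/25 = 2940*(1/25) = 588/5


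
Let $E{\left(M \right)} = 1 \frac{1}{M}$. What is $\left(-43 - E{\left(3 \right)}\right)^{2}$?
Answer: $\frac{16900}{9} \approx 1877.8$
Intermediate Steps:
$E{\left(M \right)} = \frac{1}{M}$
$\left(-43 - E{\left(3 \right)}\right)^{2} = \left(-43 - \frac{1}{3}\right)^{2} = \left(- \frac{130}{3}\right)^{2} = \frac{16900}{9}$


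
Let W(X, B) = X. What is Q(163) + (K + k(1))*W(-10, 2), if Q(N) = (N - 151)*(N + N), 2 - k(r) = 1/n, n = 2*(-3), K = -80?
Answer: 14071/3 ≈ 4690.3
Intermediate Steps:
n = -6
k(r) = 13/6 (k(r) = 2 - 1/(-6) = 2 - 1*(-⅙) = 2 + ⅙ = 13/6)
Q(N) = 2*N*(-151 + N) (Q(N) = (-151 + N)*(2*N) = 2*N*(-151 + N))
Q(163) + (K + k(1))*W(-10, 2) = 2*163*(-151 + 163) + (-80 + 13/6)*(-10) = 2*163*12 - 467/6*(-10) = 3912 + 2335/3 = 14071/3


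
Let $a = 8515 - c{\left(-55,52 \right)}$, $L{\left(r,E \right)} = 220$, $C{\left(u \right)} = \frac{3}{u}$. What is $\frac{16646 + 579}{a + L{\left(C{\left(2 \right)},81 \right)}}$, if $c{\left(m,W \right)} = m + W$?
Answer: $\frac{17225}{8738} \approx 1.9713$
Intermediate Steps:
$c{\left(m,W \right)} = W + m$
$a = 8518$ ($a = 8515 - \left(52 - 55\right) = 8515 - -3 = 8515 + 3 = 8518$)
$\frac{16646 + 579}{a + L{\left(C{\left(2 \right)},81 \right)}} = \frac{16646 + 579}{8518 + 220} = \frac{17225}{8738}$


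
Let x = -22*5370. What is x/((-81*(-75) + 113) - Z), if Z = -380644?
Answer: -9845/32236 ≈ -0.30540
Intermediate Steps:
x = -118140
x/((-81*(-75) + 113) - Z) = -118140/((-81*(-75) + 113) - 1*(-380644)) = -118140/((6075 + 113) + 380644) = -118140/(6188 + 380644) = -118140/386832 = -118140*1/386832 = -9845/32236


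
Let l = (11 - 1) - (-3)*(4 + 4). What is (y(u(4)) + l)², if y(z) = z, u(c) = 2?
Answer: 1296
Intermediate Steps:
l = 34 (l = 10 - (-3)*8 = 10 - 1*(-24) = 10 + 24 = 34)
(y(u(4)) + l)² = (2 + 34)² = 36² = 1296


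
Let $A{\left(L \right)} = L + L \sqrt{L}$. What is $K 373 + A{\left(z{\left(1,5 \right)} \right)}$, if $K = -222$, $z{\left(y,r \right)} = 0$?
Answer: $-82806$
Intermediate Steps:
$A{\left(L \right)} = L + L^{\frac{3}{2}}$
$K 373 + A{\left(z{\left(1,5 \right)} \right)} = \left(-222\right) 373 + \left(0 + 0^{\frac{3}{2}}\right) = -82806 + \left(0 + 0\right) = -82806 + 0 = -82806$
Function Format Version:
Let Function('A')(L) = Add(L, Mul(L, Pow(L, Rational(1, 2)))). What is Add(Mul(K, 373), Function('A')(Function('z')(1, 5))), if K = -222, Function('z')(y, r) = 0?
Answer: -82806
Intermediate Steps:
Function('A')(L) = Add(L, Pow(L, Rational(3, 2)))
Add(Mul(K, 373), Function('A')(Function('z')(1, 5))) = Add(Mul(-222, 373), Add(0, Pow(0, Rational(3, 2)))) = Add(-82806, Add(0, 0)) = Add(-82806, 0) = -82806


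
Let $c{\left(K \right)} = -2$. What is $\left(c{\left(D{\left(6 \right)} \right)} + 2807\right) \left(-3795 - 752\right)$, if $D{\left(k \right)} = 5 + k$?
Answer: $-12754335$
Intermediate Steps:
$\left(c{\left(D{\left(6 \right)} \right)} + 2807\right) \left(-3795 - 752\right) = \left(-2 + 2807\right) \left(-3795 - 752\right) = 2805 \left(-4547\right) = -12754335$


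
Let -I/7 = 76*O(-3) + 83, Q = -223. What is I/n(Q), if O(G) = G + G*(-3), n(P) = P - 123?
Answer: 3773/346 ≈ 10.905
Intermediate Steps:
n(P) = -123 + P
O(G) = -2*G (O(G) = G - 3*G = -2*G)
I = -3773 (I = -7*(76*(-2*(-3)) + 83) = -7*(76*6 + 83) = -7*(456 + 83) = -7*539 = -3773)
I/n(Q) = -3773/(-123 - 223) = -3773/(-346) = -3773*(-1/346) = 3773/346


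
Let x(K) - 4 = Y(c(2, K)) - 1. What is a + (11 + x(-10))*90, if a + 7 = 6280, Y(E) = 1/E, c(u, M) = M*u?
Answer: 15057/2 ≈ 7528.5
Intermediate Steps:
x(K) = 3 + 1/(2*K) (x(K) = 4 + (1/(K*2) - 1) = 4 + (1/(2*K) - 1) = 4 + (-1 + 1/(2*K)) = 3 + 1/(2*K))
a = 6273 (a = -7 + 6280 = 6273)
a + (11 + x(-10))*90 = 6273 + (11 + (3 + (½)/(-10)))*90 = 6273 + (11 + (3 + (½)*(-⅒)))*90 = 6273 + (11 + (3 - 1/20))*90 = 6273 + (11 + 59/20)*90 = 6273 + (279/20)*90 = 6273 + 2511/2 = 15057/2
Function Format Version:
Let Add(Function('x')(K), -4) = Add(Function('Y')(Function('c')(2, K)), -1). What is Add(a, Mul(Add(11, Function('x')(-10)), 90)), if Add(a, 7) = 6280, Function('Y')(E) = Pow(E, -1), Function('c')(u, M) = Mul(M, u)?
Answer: Rational(15057, 2) ≈ 7528.5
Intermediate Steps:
Function('x')(K) = Add(3, Mul(Rational(1, 2), Pow(K, -1))) (Function('x')(K) = Add(4, Add(Pow(Mul(K, 2), -1), -1)) = Add(4, Add(Pow(Mul(2, K), -1), -1)) = Add(4, Add(Mul(Rational(1, 2), Pow(K, -1)), -1)) = Add(4, Add(-1, Mul(Rational(1, 2), Pow(K, -1)))) = Add(3, Mul(Rational(1, 2), Pow(K, -1))))
a = 6273 (a = Add(-7, 6280) = 6273)
Add(a, Mul(Add(11, Function('x')(-10)), 90)) = Add(6273, Mul(Add(11, Add(3, Mul(Rational(1, 2), Pow(-10, -1)))), 90)) = Add(6273, Mul(Add(11, Add(3, Mul(Rational(1, 2), Rational(-1, 10)))), 90)) = Add(6273, Mul(Add(11, Add(3, Rational(-1, 20))), 90)) = Add(6273, Mul(Add(11, Rational(59, 20)), 90)) = Add(6273, Mul(Rational(279, 20), 90)) = Add(6273, Rational(2511, 2)) = Rational(15057, 2)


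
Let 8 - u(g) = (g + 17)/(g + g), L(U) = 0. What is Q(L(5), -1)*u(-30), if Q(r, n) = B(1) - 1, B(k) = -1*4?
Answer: -467/12 ≈ -38.917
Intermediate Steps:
u(g) = 8 - (17 + g)/(2*g) (u(g) = 8 - (g + 17)/(g + g) = 8 - (17 + g)/(2*g))
B(k) = -4
Q(r, n) = -5 (Q(r, n) = -4 - 1 = -5)
Q(L(5), -1)*u(-30) = -5*(-17 + 15*(-30))/(2*(-30)) = -5*(-1)*(-17 - 450)/(2*30) = -5*(-1)*(-467)/(2*30) = -5*467/60 = -467/12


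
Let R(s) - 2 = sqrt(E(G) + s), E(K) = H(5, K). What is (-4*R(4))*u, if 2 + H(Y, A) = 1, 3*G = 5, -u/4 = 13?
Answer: 416 + 208*sqrt(3) ≈ 776.27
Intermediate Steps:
u = -52 (u = -4*13 = -52)
G = 5/3 (G = (1/3)*5 = 5/3 ≈ 1.6667)
H(Y, A) = -1 (H(Y, A) = -2 + 1 = -1)
E(K) = -1
R(s) = 2 + sqrt(-1 + s)
(-4*R(4))*u = -4*(2 + sqrt(-1 + 4))*(-52) = -4*(2 + sqrt(3))*(-52) = (-8 - 4*sqrt(3))*(-52) = 416 + 208*sqrt(3)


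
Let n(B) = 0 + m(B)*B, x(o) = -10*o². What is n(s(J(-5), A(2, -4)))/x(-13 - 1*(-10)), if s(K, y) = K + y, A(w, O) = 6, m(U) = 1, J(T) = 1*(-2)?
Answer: -2/45 ≈ -0.044444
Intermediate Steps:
J(T) = -2
n(B) = B (n(B) = 0 + 1*B = 0 + B = B)
n(s(J(-5), A(2, -4)))/x(-13 - 1*(-10)) = (-2 + 6)/((-10*(-13 - 1*(-10))²)) = 4/((-10*(-13 + 10)²)) = 4/((-10*(-3)²)) = 4/((-10*9)) = 4/(-90) = 4*(-1/90) = -2/45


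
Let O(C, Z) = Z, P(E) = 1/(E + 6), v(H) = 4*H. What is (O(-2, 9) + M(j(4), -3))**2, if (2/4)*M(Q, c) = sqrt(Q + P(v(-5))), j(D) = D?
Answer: (63 + sqrt(770))**2/49 ≈ 168.07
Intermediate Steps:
P(E) = 1/(6 + E)
M(Q, c) = 2*sqrt(-1/14 + Q) (M(Q, c) = 2*sqrt(Q + 1/(6 + 4*(-5))) = 2*sqrt(Q + 1/(6 - 20)) = 2*sqrt(Q + 1/(-14)) = 2*sqrt(Q - 1/14) = 2*sqrt(-1/14 + Q))
(O(-2, 9) + M(j(4), -3))**2 = (9 + sqrt(-14 + 196*4)/7)**2 = (9 + sqrt(-14 + 784)/7)**2 = (9 + sqrt(770)/7)**2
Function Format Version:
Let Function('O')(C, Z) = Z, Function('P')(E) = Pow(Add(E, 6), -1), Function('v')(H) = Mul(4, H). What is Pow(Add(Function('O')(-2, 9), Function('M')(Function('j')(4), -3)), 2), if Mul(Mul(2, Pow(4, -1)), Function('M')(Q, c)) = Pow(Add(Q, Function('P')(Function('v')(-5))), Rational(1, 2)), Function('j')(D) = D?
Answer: Mul(Rational(1, 49), Pow(Add(63, Pow(770, Rational(1, 2))), 2)) ≈ 168.07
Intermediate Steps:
Function('P')(E) = Pow(Add(6, E), -1)
Function('M')(Q, c) = Mul(2, Pow(Add(Rational(-1, 14), Q), Rational(1, 2))) (Function('M')(Q, c) = Mul(2, Pow(Add(Q, Pow(Add(6, Mul(4, -5)), -1)), Rational(1, 2))) = Mul(2, Pow(Add(Q, Pow(Add(6, -20), -1)), Rational(1, 2))) = Mul(2, Pow(Add(Q, Pow(-14, -1)), Rational(1, 2))) = Mul(2, Pow(Add(Q, Rational(-1, 14)), Rational(1, 2))) = Mul(2, Pow(Add(Rational(-1, 14), Q), Rational(1, 2))))
Pow(Add(Function('O')(-2, 9), Function('M')(Function('j')(4), -3)), 2) = Pow(Add(9, Mul(Rational(1, 7), Pow(Add(-14, Mul(196, 4)), Rational(1, 2)))), 2) = Pow(Add(9, Mul(Rational(1, 7), Pow(Add(-14, 784), Rational(1, 2)))), 2) = Pow(Add(9, Mul(Rational(1, 7), Pow(770, Rational(1, 2)))), 2)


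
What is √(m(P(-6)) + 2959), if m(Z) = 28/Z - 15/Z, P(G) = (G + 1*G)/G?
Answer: 3*√1318/2 ≈ 54.456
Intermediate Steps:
P(G) = 2 (P(G) = (G + G)/G = (2*G)/G = 2)
m(Z) = 13/Z
√(m(P(-6)) + 2959) = √(13/2 + 2959) = √(5931/2) = 3*√1318/2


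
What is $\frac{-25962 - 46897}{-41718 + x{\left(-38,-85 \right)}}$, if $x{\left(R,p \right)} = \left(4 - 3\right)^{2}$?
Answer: $\frac{72859}{41717} \approx 1.7465$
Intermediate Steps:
$x{\left(R,p \right)} = 1$ ($x{\left(R,p \right)} = 1^{2} = 1$)
$\frac{-25962 - 46897}{-41718 + x{\left(-38,-85 \right)}} = \frac{-25962 - 46897}{-41718 + 1} = - \frac{72859}{-41717} = \left(-72859\right) \left(- \frac{1}{41717}\right) = \frac{72859}{41717}$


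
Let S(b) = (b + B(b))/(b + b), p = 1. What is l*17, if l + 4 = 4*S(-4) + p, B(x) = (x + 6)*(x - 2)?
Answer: 85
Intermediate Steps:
B(x) = (-2 + x)*(6 + x) (B(x) = (6 + x)*(-2 + x) = (-2 + x)*(6 + x))
S(b) = (-12 + b**2 + 5*b)/(2*b) (S(b) = (b + (-12 + b**2 + 4*b))/(b + b) = (-12 + b**2 + 5*b)/((2*b)) = (-12 + b**2 + 5*b)*(1/(2*b)) = (-12 + b**2 + 5*b)/(2*b))
l = 5 (l = -4 + (4*(5/2 + (1/2)*(-4) - 6/(-4)) + 1) = -4 + (4*(5/2 - 2 - 6*(-1/4)) + 1) = -4 + (4*(5/2 - 2 + 3/2) + 1) = -4 + (4*2 + 1) = -4 + (8 + 1) = -4 + 9 = 5)
l*17 = 5*17 = 85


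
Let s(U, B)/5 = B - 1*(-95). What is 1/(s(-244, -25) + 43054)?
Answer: 1/43404 ≈ 2.3039e-5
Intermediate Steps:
s(U, B) = 475 + 5*B (s(U, B) = 5*(B - 1*(-95)) = 5*(B + 95) = 5*(95 + B) = 475 + 5*B)
1/(s(-244, -25) + 43054) = 1/((475 + 5*(-25)) + 43054) = 1/((475 - 125) + 43054) = 1/(350 + 43054) = 1/43404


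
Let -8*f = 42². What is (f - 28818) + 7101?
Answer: -43875/2 ≈ -21938.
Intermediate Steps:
f = -441/2 (f = -⅛*42² = -⅛*1764 = -441/2 ≈ -220.50)
(f - 28818) + 7101 = (-441/2 - 28818) + 7101 = -58077/2 + 7101 = -43875/2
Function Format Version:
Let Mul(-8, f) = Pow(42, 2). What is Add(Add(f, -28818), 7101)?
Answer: Rational(-43875, 2) ≈ -21938.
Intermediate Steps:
f = Rational(-441, 2) (f = Mul(Rational(-1, 8), Pow(42, 2)) = Mul(Rational(-1, 8), 1764) = Rational(-441, 2) ≈ -220.50)
Add(Add(f, -28818), 7101) = Add(Add(Rational(-441, 2), -28818), 7101) = Add(Rational(-58077, 2), 7101) = Rational(-43875, 2)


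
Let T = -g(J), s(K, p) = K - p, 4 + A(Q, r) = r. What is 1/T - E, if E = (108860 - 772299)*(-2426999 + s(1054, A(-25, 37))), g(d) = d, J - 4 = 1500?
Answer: -2420670581186369/1504 ≈ -1.6095e+12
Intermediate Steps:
J = 1504 (J = 4 + 1500 = 1504)
A(Q, r) = -4 + r
T = -1504 (T = -1*1504 = -1504)
E = 1609488418342 (E = (108860 - 772299)*(-2426999 + (1054 - (-4 + 37))) = -663439*(-2426999 + (1054 - 1*33)) = -663439*(-2426999 + (1054 - 33)) = -663439*(-2426999 + 1021) = -663439*(-2425978) = 1609488418342)
1/T - E = 1/(-1504) - 1*1609488418342 = -1/1504 - 1609488418342 = -2420670581186369/1504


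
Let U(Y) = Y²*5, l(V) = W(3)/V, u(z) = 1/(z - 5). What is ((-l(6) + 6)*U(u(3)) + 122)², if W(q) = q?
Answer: 1062961/64 ≈ 16609.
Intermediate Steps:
u(z) = 1/(-5 + z)
l(V) = 3/V
U(Y) = 5*Y²
((-l(6) + 6)*U(u(3)) + 122)² = ((-3/6 + 6)*(5*(1/(-5 + 3))²) + 122)² = ((-3/6 + 6)*(5*(1/(-2))²) + 122)² = ((-1*½ + 6)*(5*(-½)²) + 122)² = ((-½ + 6)*(5*(¼)) + 122)² = ((11/2)*(5/4) + 122)² = (55/8 + 122)² = (1031/8)² = 1062961/64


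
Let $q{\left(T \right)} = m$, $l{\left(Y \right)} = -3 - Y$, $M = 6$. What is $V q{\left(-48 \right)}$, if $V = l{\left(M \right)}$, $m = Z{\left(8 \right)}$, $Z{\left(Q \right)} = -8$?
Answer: $72$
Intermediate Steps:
$m = -8$
$q{\left(T \right)} = -8$
$V = -9$ ($V = -3 - 6 = -9$)
$V q{\left(-48 \right)} = \left(-9\right) \left(-8\right) = 72$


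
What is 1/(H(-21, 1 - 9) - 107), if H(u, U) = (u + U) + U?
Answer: -1/144 ≈ -0.0069444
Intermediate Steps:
H(u, U) = u + 2*U (H(u, U) = (U + u) + U = u + 2*U)
1/(H(-21, 1 - 9) - 107) = 1/((-21 + 2*(1 - 9)) - 107) = 1/((-21 + 2*(-8)) - 107) = 1/((-21 - 16) - 107) = 1/(-37 - 107) = 1/(-144) = -1/144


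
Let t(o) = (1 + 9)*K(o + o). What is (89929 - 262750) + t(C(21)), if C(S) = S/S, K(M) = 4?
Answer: -172781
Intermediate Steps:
C(S) = 1
t(o) = 40 (t(o) = (1 + 9)*4 = 10*4 = 40)
(89929 - 262750) + t(C(21)) = (89929 - 262750) + 40 = -172821 + 40 = -172781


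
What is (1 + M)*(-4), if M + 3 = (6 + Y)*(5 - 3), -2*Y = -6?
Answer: -64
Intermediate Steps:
Y = 3 (Y = -½*(-6) = 3)
M = 15 (M = -3 + (6 + 3)*(5 - 3) = -3 + 9*2 = -3 + 18 = 15)
(1 + M)*(-4) = (1 + 15)*(-4) = 16*(-4) = -64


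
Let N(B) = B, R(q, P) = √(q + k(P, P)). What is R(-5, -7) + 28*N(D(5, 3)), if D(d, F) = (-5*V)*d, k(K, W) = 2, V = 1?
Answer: -700 + I*√3 ≈ -700.0 + 1.732*I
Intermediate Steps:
D(d, F) = -5*d (D(d, F) = (-5*1)*d = -5*d)
R(q, P) = √(2 + q) (R(q, P) = √(q + 2) = √(2 + q))
R(-5, -7) + 28*N(D(5, 3)) = √(2 - 5) + 28*(-5*5) = √(-3) + 28*(-25) = I*√3 - 700 = -700 + I*√3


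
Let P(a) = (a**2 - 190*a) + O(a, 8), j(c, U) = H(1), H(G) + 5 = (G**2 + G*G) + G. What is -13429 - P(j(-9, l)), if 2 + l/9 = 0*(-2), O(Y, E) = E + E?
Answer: -13829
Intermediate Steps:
O(Y, E) = 2*E
H(G) = -5 + G + 2*G**2 (H(G) = -5 + ((G**2 + G*G) + G) = -5 + ((G**2 + G**2) + G) = -5 + (2*G**2 + G) = -5 + (G + 2*G**2) = -5 + G + 2*G**2)
l = -18 (l = -18 + 9*(0*(-2)) = -18 + 9*0 = -18 + 0 = -18)
j(c, U) = -2 (j(c, U) = -5 + 1 + 2*1**2 = -5 + 1 + 2*1 = -5 + 1 + 2 = -2)
P(a) = 16 + a**2 - 190*a (P(a) = (a**2 - 190*a) + 2*8 = (a**2 - 190*a) + 16 = 16 + a**2 - 190*a)
-13429 - P(j(-9, l)) = -13429 - (16 + (-2)**2 - 190*(-2)) = -13429 - (16 + 4 + 380) = -13429 - 1*400 = -13429 - 400 = -13829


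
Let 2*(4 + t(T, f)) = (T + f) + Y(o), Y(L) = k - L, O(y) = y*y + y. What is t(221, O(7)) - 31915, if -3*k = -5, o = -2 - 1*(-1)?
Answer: -190675/6 ≈ -31779.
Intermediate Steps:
o = -1 (o = -2 + 1 = -1)
k = 5/3 (k = -⅓*(-5) = 5/3 ≈ 1.6667)
O(y) = y + y² (O(y) = y² + y = y + y²)
Y(L) = 5/3 - L
t(T, f) = -8/3 + T/2 + f/2 (t(T, f) = -4 + ((T + f) + (5/3 - 1*(-1)))/2 = -4 + ((T + f) + (5/3 + 1))/2 = -4 + ((T + f) + 8/3)/2 = -4 + (8/3 + T + f)/2 = -4 + (4/3 + T/2 + f/2) = -8/3 + T/2 + f/2)
t(221, O(7)) - 31915 = (-8/3 + (½)*221 + (7*(1 + 7))/2) - 31915 = (-8/3 + 221/2 + (7*8)/2) - 31915 = (-8/3 + 221/2 + (½)*56) - 31915 = (-8/3 + 221/2 + 28) - 31915 = 815/6 - 31915 = -190675/6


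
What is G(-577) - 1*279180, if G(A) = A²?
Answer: 53749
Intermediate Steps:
G(-577) - 1*279180 = (-577)² - 1*279180 = 332929 - 279180 = 53749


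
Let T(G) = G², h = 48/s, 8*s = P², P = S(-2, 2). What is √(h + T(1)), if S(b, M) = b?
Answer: √97 ≈ 9.8489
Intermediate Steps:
P = -2
s = ½ (s = (⅛)*(-2)² = (⅛)*4 = ½ ≈ 0.50000)
h = 96 (h = 48/(½) = 48*2 = 96)
√(h + T(1)) = √(96 + 1²) = √(96 + 1) = √97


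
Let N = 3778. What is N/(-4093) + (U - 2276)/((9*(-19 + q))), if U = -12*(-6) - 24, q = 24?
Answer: -9289214/184185 ≈ -50.434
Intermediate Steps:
U = 48 (U = 72 - 24 = 48)
N/(-4093) + (U - 2276)/((9*(-19 + q))) = 3778/(-4093) + (48 - 2276)/((9*(-19 + 24))) = 3778*(-1/4093) - 2228/(9*5) = -3778/4093 - 2228/45 = -9289214/184185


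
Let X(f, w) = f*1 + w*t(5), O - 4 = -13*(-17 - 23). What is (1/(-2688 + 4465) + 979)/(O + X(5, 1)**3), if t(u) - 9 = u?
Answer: 1739684/13119591 ≈ 0.13260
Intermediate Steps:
t(u) = 9 + u
O = 524 (O = 4 - 13*(-17 - 23) = 4 - 13*(-40) = 4 + 520 = 524)
X(f, w) = f + 14*w (X(f, w) = f*1 + w*(9 + 5) = f + w*14 = f + 14*w)
(1/(-2688 + 4465) + 979)/(O + X(5, 1)**3) = (1/(-2688 + 4465) + 979)/(524 + (5 + 14*1)**3) = (1/1777 + 979)/(524 + (5 + 14)**3) = (1/1777 + 979)/(524 + 19**3) = 1739684/(1777*(524 + 6859)) = (1739684/1777)/7383 = (1739684/1777)*(1/7383) = 1739684/13119591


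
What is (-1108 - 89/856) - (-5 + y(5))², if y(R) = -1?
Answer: -979353/856 ≈ -1144.1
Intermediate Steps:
(-1108 - 89/856) - (-5 + y(5))² = (-1108 - 89/856) - (-5 - 1)² = (-1108 - 89/856) - 1*(-6)² = (-1108 - 1*89/856) - 1*36 = (-1108 - 89/856) - 36 = -948537/856 - 36 = -979353/856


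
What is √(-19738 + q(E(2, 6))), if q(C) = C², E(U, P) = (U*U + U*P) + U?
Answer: I*√19414 ≈ 139.33*I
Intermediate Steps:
E(U, P) = U + U² + P*U (E(U, P) = (U² + P*U) + U = U + U² + P*U)
√(-19738 + q(E(2, 6))) = √(-19738 + (2*(1 + 6 + 2))²) = √(-19738 + (2*9)²) = √(-19738 + 18²) = √(-19738 + 324) = √(-19414) = I*√19414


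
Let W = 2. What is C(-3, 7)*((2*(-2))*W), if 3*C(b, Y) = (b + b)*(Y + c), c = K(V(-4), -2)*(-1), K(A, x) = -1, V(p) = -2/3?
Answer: 128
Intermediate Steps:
V(p) = -2/3 (V(p) = -2*1/3 = -2/3)
c = 1 (c = -1*(-1) = 1)
C(b, Y) = 2*b*(1 + Y)/3 (C(b, Y) = ((b + b)*(Y + 1))/3 = ((2*b)*(1 + Y))/3 = (2*b*(1 + Y))/3 = 2*b*(1 + Y)/3)
C(-3, 7)*((2*(-2))*W) = ((2/3)*(-3)*(1 + 7))*((2*(-2))*2) = ((2/3)*(-3)*8)*(-4*2) = -16*(-8) = 128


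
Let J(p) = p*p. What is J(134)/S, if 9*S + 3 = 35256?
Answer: 17956/3917 ≈ 4.5841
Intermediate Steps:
S = 3917 (S = -⅓ + (⅑)*35256 = -⅓ + 11752/3 = 3917)
J(p) = p²
J(134)/S = 134²/3917 = 17956*(1/3917) = 17956/3917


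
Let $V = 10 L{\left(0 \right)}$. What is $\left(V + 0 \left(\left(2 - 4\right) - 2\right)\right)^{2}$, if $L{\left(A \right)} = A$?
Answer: $0$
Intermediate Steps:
$V = 0$ ($V = 10 \cdot 0 = 0$)
$\left(V + 0 \left(\left(2 - 4\right) - 2\right)\right)^{2} = \left(0 + 0 \left(\left(2 - 4\right) - 2\right)\right)^{2} = \left(0 + 0 \left(-2 - 2\right)\right)^{2} = \left(0 + 0 \left(-4\right)\right)^{2} = \left(0 + 0\right)^{2} = 0^{2} = 0$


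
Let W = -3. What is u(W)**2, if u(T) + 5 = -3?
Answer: 64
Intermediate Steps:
u(T) = -8 (u(T) = -5 - 3 = -8)
u(W)**2 = (-8)**2 = 64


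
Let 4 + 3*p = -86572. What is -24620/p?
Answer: 18465/21644 ≈ 0.85312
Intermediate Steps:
p = -86576/3 (p = -4/3 + (⅓)*(-86572) = -4/3 - 86572/3 = -86576/3 ≈ -28859.)
-24620/p = -24620/(-86576/3) = -24620*(-3/86576) = 18465/21644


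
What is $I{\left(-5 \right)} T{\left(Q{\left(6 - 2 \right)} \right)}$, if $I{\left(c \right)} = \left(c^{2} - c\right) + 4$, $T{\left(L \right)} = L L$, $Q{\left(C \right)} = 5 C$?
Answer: $13600$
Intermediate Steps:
$T{\left(L \right)} = L^{2}$
$I{\left(c \right)} = 4 + c^{2} - c$
$I{\left(-5 \right)} T{\left(Q{\left(6 - 2 \right)} \right)} = \left(4 + \left(-5\right)^{2} - -5\right) \left(5 \left(6 - 2\right)\right)^{2} = \left(4 + 25 + 5\right) \left(5 \cdot 4\right)^{2} = 34 \cdot 20^{2} = 34 \cdot 400 = 13600$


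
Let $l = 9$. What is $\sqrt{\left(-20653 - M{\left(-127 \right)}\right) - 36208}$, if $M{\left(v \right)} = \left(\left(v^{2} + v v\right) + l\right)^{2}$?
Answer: $5 i \sqrt{41648646} \approx 32268.0 i$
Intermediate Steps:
$M{\left(v \right)} = \left(9 + 2 v^{2}\right)^{2}$ ($M{\left(v \right)} = \left(\left(v^{2} + v v\right) + 9\right)^{2} = \left(\left(v^{2} + v^{2}\right) + 9\right)^{2} = \left(2 v^{2} + 9\right)^{2} = \left(9 + 2 v^{2}\right)^{2}$)
$\sqrt{\left(-20653 - M{\left(-127 \right)}\right) - 36208} = \sqrt{\left(-20653 - \left(9 + 2 \left(-127\right)^{2}\right)^{2}\right) - 36208} = \sqrt{\left(-20653 - \left(9 + 2 \cdot 16129\right)^{2}\right) - 36208} = \sqrt{\left(-20653 - \left(9 + 32258\right)^{2}\right) - 36208} = \sqrt{\left(-20653 - 32267^{2}\right) - 36208} = \sqrt{\left(-20653 - 1041159289\right) - 36208} = \sqrt{-1041179942 - 36208} = \sqrt{-1041216150} = 5 i \sqrt{41648646}$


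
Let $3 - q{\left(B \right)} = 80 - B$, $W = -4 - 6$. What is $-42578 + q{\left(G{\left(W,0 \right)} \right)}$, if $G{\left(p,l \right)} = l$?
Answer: $-42655$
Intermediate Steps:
$W = -10$ ($W = -4 - 6 = -10$)
$q{\left(B \right)} = -77 + B$ ($q{\left(B \right)} = 3 - \left(80 - B\right) = 3 + \left(-80 + B\right) = -77 + B$)
$-42578 + q{\left(G{\left(W,0 \right)} \right)} = -42578 + \left(-77 + 0\right) = -42578 - 77 = -42655$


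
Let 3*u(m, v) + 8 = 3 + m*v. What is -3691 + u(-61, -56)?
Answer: -2554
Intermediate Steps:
u(m, v) = -5/3 + m*v/3 (u(m, v) = -8/3 + (3 + m*v)/3 = -8/3 + (1 + m*v/3) = -5/3 + m*v/3)
-3691 + u(-61, -56) = -3691 + (-5/3 + (⅓)*(-61)*(-56)) = -3691 + (-5/3 + 3416/3) = -3691 + 1137 = -2554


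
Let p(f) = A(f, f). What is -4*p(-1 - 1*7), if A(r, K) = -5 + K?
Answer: 52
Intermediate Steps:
p(f) = -5 + f
-4*p(-1 - 1*7) = -4*(-5 + (-1 - 1*7)) = -4*(-5 + (-1 - 7)) = -4*(-5 - 8) = -4*(-13) = 52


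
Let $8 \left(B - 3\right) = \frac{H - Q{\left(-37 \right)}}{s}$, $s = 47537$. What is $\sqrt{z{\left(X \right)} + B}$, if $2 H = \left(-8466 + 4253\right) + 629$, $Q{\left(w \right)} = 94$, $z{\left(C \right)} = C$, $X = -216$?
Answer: $\frac{i \sqrt{1925365773779}}{95074} \approx 14.595 i$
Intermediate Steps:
$H = -1792$ ($H = \frac{\left(-8466 + 4253\right) + 629}{2} = \frac{-4213 + 629}{2} = \frac{1}{2} \left(-3584\right) = -1792$)
$B = \frac{569501}{190148}$ ($B = 3 + \frac{\left(-1792 - 94\right) \frac{1}{47537}}{8} = 3 + \frac{\left(-1886\right) \frac{1}{47537}}{8} = 3 + \frac{1}{8} \left(- \frac{1886}{47537}\right) = 3 - \frac{943}{190148} = \frac{569501}{190148} \approx 2.995$)
$\sqrt{z{\left(X \right)} + B} = \sqrt{-216 + \frac{569501}{190148}} = \sqrt{- \frac{40502467}{190148}} = \frac{i \sqrt{1925365773779}}{95074}$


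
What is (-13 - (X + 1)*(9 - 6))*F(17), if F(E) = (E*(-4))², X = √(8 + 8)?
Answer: -129472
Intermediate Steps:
X = 4 (X = √16 = 4)
F(E) = 16*E² (F(E) = (-4*E)² = 16*E²)
(-13 - (X + 1)*(9 - 6))*F(17) = (-13 - (4 + 1)*(9 - 6))*(16*17²) = (-13 - 5*3)*(16*289) = (-13 - 1*15)*4624 = (-13 - 15)*4624 = -28*4624 = -129472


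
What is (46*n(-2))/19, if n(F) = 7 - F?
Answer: 414/19 ≈ 21.789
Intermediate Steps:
(46*n(-2))/19 = (46*(7 - 1*(-2)))/19 = (46*(7 + 2))*(1/19) = (46*9)*(1/19) = 414*(1/19) = 414/19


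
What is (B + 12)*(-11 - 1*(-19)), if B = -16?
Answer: -32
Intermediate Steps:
(B + 12)*(-11 - 1*(-19)) = (-16 + 12)*(-11 - 1*(-19)) = -4*(-11 + 19) = -4*8 = -32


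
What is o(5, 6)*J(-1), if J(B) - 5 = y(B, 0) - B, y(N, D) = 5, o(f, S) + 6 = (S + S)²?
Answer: 1518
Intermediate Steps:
o(f, S) = -6 + 4*S² (o(f, S) = -6 + (S + S)² = -6 + (2*S)² = -6 + 4*S²)
J(B) = 10 - B (J(B) = 5 + (5 - B) = 10 - B)
o(5, 6)*J(-1) = (-6 + 4*6²)*(10 - 1*(-1)) = (-6 + 4*36)*(10 + 1) = (-6 + 144)*11 = 138*11 = 1518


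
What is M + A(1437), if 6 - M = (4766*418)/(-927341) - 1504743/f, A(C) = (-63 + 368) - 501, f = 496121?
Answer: -85030159228479/460073344261 ≈ -184.82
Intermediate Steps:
A(C) = -196 (A(C) = 305 - 501 = -196)
M = 5144216246677/460073344261 (M = 6 - ((4766*418)/(-927341) - 1504743/496121) = 6 - (1992188*(-1/927341) - 1504743*1/496121) = 6 - (-1992188/927341 - 1504743/496121) = 6 - 1*(-2383776181111/460073344261) = 6 + 2383776181111/460073344261 = 5144216246677/460073344261 ≈ 11.181)
M + A(1437) = 5144216246677/460073344261 - 196 = -85030159228479/460073344261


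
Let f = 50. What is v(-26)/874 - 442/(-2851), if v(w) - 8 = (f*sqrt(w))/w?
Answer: 204558/1245887 - 25*I*sqrt(26)/11362 ≈ 0.16419 - 0.011219*I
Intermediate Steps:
v(w) = 8 + 50/sqrt(w) (v(w) = 8 + (50*sqrt(w))/w = 8 + 50/sqrt(w))
v(-26)/874 - 442/(-2851) = (8 + 50/sqrt(-26))/874 - 442/(-2851) = (8 + 50*(-I*sqrt(26)/26))*(1/874) - 442*(-1/2851) = (8 - 25*I*sqrt(26)/13)*(1/874) + 442/2851 = (4/437 - 25*I*sqrt(26)/11362) + 442/2851 = 204558/1245887 - 25*I*sqrt(26)/11362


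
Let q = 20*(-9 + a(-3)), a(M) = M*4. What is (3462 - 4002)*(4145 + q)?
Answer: -2011500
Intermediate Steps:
a(M) = 4*M
q = -420 (q = 20*(-9 + 4*(-3)) = 20*(-9 - 12) = 20*(-21) = -420)
(3462 - 4002)*(4145 + q) = (3462 - 4002)*(4145 - 420) = -540*3725 = -2011500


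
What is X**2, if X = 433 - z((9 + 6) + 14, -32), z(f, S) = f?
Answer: 163216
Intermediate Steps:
X = 404 (X = 433 - ((9 + 6) + 14) = 433 - (15 + 14) = 433 - 1*29 = 433 - 29 = 404)
X**2 = 404**2 = 163216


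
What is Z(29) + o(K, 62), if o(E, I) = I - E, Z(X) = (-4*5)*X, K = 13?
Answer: -531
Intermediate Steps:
Z(X) = -20*X
Z(29) + o(K, 62) = -20*29 + (62 - 1*13) = -580 + (62 - 13) = -580 + 49 = -531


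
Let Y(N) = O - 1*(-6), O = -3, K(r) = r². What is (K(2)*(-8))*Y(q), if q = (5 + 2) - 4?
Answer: -96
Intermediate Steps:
q = 3 (q = 7 - 4 = 3)
Y(N) = 3 (Y(N) = -3 - 1*(-6) = -3 + 6 = 3)
(K(2)*(-8))*Y(q) = (2²*(-8))*3 = (4*(-8))*3 = -32*3 = -96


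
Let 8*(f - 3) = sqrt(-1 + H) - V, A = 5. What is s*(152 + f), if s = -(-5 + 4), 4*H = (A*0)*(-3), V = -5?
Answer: 1245/8 + I/8 ≈ 155.63 + 0.125*I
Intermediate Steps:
H = 0 (H = ((5*0)*(-3))/4 = (0*(-3))/4 = (1/4)*0 = 0)
f = 29/8 + I/8 (f = 3 + (sqrt(-1 + 0) - 1*(-5))/8 = 3 + (sqrt(-1) + 5)/8 = 3 + (I + 5)/8 = 3 + (5 + I)/8 = 3 + (5/8 + I/8) = 29/8 + I/8 ≈ 3.625 + 0.125*I)
s = 1 (s = -1*(-1) = 1)
s*(152 + f) = 1*(152 + (29/8 + I/8)) = 1*(1245/8 + I/8) = 1245/8 + I/8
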